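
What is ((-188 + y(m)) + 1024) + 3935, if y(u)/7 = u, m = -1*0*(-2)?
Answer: 4771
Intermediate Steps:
m = 0 (m = 0*(-2) = 0)
y(u) = 7*u
((-188 + y(m)) + 1024) + 3935 = ((-188 + 7*0) + 1024) + 3935 = ((-188 + 0) + 1024) + 3935 = (-188 + 1024) + 3935 = 836 + 3935 = 4771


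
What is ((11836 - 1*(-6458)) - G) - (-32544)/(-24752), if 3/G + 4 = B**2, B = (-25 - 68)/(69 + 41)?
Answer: 1124961118884/61494797 ≈ 18294.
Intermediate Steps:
B = -93/110 ≈ -0.84545
G = -36300/39751 (G = 3/(-4 + (-93/110)**2) = 3/(-4 + 8649/12100) = 3/(-39751/12100) = 3*(-12100/39751) = -36300/39751 ≈ -0.91318)
((11836 - 1*(-6458)) - G) - (-32544)/(-24752) = ((11836 - 1*(-6458)) - 1*(-36300/39751)) - (-32544)/(-24752) = ((11836 + 6458) + 36300/39751) - (-32544)*(-1)/24752 = (18294 + 36300/39751) - 1*2034/1547 = 727241094/39751 - 2034/1547 = 1124961118884/61494797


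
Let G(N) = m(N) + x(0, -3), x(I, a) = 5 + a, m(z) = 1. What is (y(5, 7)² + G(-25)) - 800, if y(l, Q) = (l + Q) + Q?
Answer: -436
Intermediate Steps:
y(l, Q) = l + 2*Q (y(l, Q) = (Q + l) + Q = l + 2*Q)
G(N) = 3 (G(N) = 1 + (5 - 3) = 1 + 2 = 3)
(y(5, 7)² + G(-25)) - 800 = ((5 + 2*7)² + 3) - 800 = ((5 + 14)² + 3) - 800 = (19² + 3) - 800 = (361 + 3) - 800 = 364 - 800 = -436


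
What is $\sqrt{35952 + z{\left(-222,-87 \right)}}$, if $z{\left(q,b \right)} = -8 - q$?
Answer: $13 \sqrt{214} \approx 190.17$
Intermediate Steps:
$\sqrt{35952 + z{\left(-222,-87 \right)}} = \sqrt{35952 - -214} = \sqrt{35952 + \left(-8 + 222\right)} = \sqrt{35952 + 214} = \sqrt{36166} = 13 \sqrt{214}$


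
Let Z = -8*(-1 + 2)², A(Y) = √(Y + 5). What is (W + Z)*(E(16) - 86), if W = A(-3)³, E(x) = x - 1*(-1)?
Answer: 552 - 138*√2 ≈ 356.84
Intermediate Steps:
A(Y) = √(5 + Y)
E(x) = 1 + x (E(x) = x + 1 = 1 + x)
W = 2*√2 (W = (√(5 - 3))³ = (√2)³ = 2*√2 ≈ 2.8284)
Z = -8 (Z = -8*1² = -8*1 = -8)
(W + Z)*(E(16) - 86) = (2*√2 - 8)*((1 + 16) - 86) = (-8 + 2*√2)*(17 - 86) = (-8 + 2*√2)*(-69) = 552 - 138*√2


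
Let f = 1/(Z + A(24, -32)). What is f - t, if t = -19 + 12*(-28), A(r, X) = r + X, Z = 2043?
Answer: 722426/2035 ≈ 355.00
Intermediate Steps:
A(r, X) = X + r
t = -355 (t = -19 - 336 = -355)
f = 1/2035 (f = 1/(2043 + (-32 + 24)) = 1/(2043 - 8) = 1/2035 ≈ 0.00049140)
f - t = 1/2035 - 1*(-355) = 1/2035 + 355 = 722426/2035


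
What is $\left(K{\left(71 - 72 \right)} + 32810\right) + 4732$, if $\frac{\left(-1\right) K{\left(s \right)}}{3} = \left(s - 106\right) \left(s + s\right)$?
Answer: $36900$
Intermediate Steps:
$K{\left(s \right)} = - 6 s \left(-106 + s\right)$ ($K{\left(s \right)} = - 3 \left(s - 106\right) \left(s + s\right) = - 3 \left(-106 + s\right) 2 s = - 3 \cdot 2 s \left(-106 + s\right) = - 6 s \left(-106 + s\right)$)
$\left(K{\left(71 - 72 \right)} + 32810\right) + 4732 = \left(6 \left(71 - 72\right) \left(106 - \left(71 - 72\right)\right) + 32810\right) + 4732 = \left(6 \left(-1\right) \left(106 - -1\right) + 32810\right) + 4732 = \left(6 \left(-1\right) \left(106 + 1\right) + 32810\right) + 4732 = \left(6 \left(-1\right) 107 + 32810\right) + 4732 = \left(-642 + 32810\right) + 4732 = 32168 + 4732 = 36900$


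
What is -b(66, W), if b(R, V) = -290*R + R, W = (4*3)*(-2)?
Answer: 19074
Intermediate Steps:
W = -24 (W = 12*(-2) = -24)
b(R, V) = -289*R
-b(66, W) = -(-289)*66 = -1*(-19074) = 19074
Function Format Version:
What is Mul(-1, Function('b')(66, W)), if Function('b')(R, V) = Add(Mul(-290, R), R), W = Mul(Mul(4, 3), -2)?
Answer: 19074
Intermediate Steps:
W = -24 (W = Mul(12, -2) = -24)
Function('b')(R, V) = Mul(-289, R)
Mul(-1, Function('b')(66, W)) = Mul(-1, Mul(-289, 66)) = Mul(-1, -19074) = 19074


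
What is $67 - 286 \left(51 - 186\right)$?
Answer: $38677$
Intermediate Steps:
$67 - 286 \left(51 - 186\right) = 67 - -38610 = 67 + 38610 = 38677$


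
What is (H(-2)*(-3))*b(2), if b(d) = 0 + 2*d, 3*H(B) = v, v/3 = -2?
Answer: 24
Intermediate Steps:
v = -6 (v = 3*(-2) = -6)
H(B) = -2 (H(B) = (1/3)*(-6) = -2)
b(d) = 2*d
(H(-2)*(-3))*b(2) = (-2*(-3))*(2*2) = 6*4 = 24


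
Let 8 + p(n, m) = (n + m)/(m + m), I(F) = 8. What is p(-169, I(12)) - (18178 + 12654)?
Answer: -493601/16 ≈ -30850.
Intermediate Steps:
p(n, m) = -8 + (m + n)/(2*m) (p(n, m) = -8 + (n + m)/(m + m) = -8 + (m + n)/((2*m)) = -8 + (m + n)*(1/(2*m)) = -8 + (m + n)/(2*m))
p(-169, I(12)) - (18178 + 12654) = (1/2)*(-169 - 15*8)/8 - (18178 + 12654) = (1/2)*(1/8)*(-169 - 120) - 1*30832 = (1/2)*(1/8)*(-289) - 30832 = -289/16 - 30832 = -493601/16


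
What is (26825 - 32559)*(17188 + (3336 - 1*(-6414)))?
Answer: -154462492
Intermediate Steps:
(26825 - 32559)*(17188 + (3336 - 1*(-6414))) = -5734*(17188 + (3336 + 6414)) = -5734*(17188 + 9750) = -5734*26938 = -154462492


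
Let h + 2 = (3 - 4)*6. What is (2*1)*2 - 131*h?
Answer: 1052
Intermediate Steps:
h = -8 (h = -2 + (3 - 4)*6 = -2 - 1*6 = -2 - 6 = -8)
(2*1)*2 - 131*h = (2*1)*2 - 131*(-8) = 2*2 + 1048 = 4 + 1048 = 1052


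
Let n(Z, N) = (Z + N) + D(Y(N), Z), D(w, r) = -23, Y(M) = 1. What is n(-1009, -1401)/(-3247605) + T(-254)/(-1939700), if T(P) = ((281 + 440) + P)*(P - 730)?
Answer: 24951412009/104989656975 ≈ 0.23766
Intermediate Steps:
T(P) = (-730 + P)*(721 + P) (T(P) = (721 + P)*(-730 + P) = (-730 + P)*(721 + P))
n(Z, N) = -23 + N + Z (n(Z, N) = (Z + N) - 23 = (N + Z) - 23 = -23 + N + Z)
n(-1009, -1401)/(-3247605) + T(-254)/(-1939700) = (-23 - 1401 - 1009)/(-3247605) + (-526330 + (-254)² - 9*(-254))/(-1939700) = -2433*(-1/3247605) + (-526330 + 64516 + 2286)*(-1/1939700) = 811/1082535 - 459528*(-1/1939700) = 811/1082535 + 114882/484925 = 24951412009/104989656975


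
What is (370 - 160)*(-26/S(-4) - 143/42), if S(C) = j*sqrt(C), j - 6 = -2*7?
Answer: -715 - 1365*I/4 ≈ -715.0 - 341.25*I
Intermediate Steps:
j = -8 (j = 6 - 2*7 = 6 - 14 = -8)
S(C) = -8*sqrt(C)
(370 - 160)*(-26/S(-4) - 143/42) = (370 - 160)*(-26*I/16 - 143/42) = 210*(-26*I/16 - 143*1/42) = 210*(-26*I/16 - 143/42) = 210*(-13*I/8 - 143/42) = 210*(-143/42 - 13*I/8) = -715 - 1365*I/4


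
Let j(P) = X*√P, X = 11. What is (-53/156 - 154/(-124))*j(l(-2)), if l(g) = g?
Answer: 47993*I*√2/4836 ≈ 14.035*I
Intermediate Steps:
j(P) = 11*√P
(-53/156 - 154/(-124))*j(l(-2)) = (-53/156 - 154/(-124))*(11*√(-2)) = (-53*1/156 - 154*(-1/124))*(11*(I*√2)) = (-53/156 + 77/62)*(11*I*√2) = 4363*(11*I*√2)/4836 = 47993*I*√2/4836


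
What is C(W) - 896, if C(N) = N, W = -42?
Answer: -938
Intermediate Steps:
C(W) - 896 = -42 - 896 = -938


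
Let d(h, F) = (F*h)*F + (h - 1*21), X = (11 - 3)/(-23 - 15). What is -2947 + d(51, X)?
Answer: -1052221/361 ≈ -2914.7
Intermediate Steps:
X = -4/19 (X = 8/(-38) = 8*(-1/38) = -4/19 ≈ -0.21053)
d(h, F) = -21 + h + h*F² (d(h, F) = h*F² + (h - 21) = h*F² + (-21 + h) = -21 + h + h*F²)
-2947 + d(51, X) = -2947 + (-21 + 51 + 51*(-4/19)²) = -2947 + (-21 + 51 + 51*(16/361)) = -2947 + (-21 + 51 + 816/361) = -2947 + 11646/361 = -1052221/361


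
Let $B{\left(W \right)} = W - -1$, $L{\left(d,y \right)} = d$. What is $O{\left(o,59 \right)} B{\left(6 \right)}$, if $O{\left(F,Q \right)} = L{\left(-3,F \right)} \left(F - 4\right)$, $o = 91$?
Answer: $-1827$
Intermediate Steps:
$B{\left(W \right)} = 1 + W$ ($B{\left(W \right)} = W + 1 = 1 + W$)
$O{\left(F,Q \right)} = 12 - 3 F$ ($O{\left(F,Q \right)} = - 3 \left(F - 4\right) = - 3 \left(-4 + F\right) = 12 - 3 F$)
$O{\left(o,59 \right)} B{\left(6 \right)} = \left(12 - 273\right) \left(1 + 6\right) = \left(12 - 273\right) 7 = \left(-261\right) 7 = -1827$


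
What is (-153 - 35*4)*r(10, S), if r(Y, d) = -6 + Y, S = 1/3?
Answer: -1172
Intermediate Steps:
S = ⅓ ≈ 0.33333
(-153 - 35*4)*r(10, S) = (-153 - 35*4)*(-6 + 10) = (-153 - 140)*4 = -293*4 = -1172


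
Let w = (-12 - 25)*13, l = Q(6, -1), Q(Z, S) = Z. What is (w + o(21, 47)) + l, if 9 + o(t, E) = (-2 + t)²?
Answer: -123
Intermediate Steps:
o(t, E) = -9 + (-2 + t)²
l = 6
w = -481 (w = -37*13 = -481)
(w + o(21, 47)) + l = (-481 + (-9 + (-2 + 21)²)) + 6 = (-481 + (-9 + 19²)) + 6 = (-481 + (-9 + 361)) + 6 = (-481 + 352) + 6 = -129 + 6 = -123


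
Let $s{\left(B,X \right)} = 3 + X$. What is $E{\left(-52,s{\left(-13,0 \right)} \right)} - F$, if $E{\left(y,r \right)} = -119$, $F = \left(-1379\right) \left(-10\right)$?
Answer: $-13909$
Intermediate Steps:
$F = 13790$
$E{\left(-52,s{\left(-13,0 \right)} \right)} - F = -119 - 13790 = -13909$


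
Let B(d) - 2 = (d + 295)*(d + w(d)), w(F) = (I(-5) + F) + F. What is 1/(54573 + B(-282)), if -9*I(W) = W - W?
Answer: 1/43577 ≈ 2.2948e-5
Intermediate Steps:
I(W) = 0 (I(W) = -(W - W)/9 = -⅑*0 = 0)
w(F) = 2*F (w(F) = (0 + F) + F = F + F = 2*F)
B(d) = 2 + 3*d*(295 + d) (B(d) = 2 + (d + 295)*(d + 2*d) = 2 + (295 + d)*(3*d) = 2 + 3*d*(295 + d))
1/(54573 + B(-282)) = 1/(54573 + (2 + 3*(-282)² + 885*(-282))) = 1/(54573 + (2 + 3*79524 - 249570)) = 1/(54573 + (2 + 238572 - 249570)) = 1/(54573 - 10996) = 1/43577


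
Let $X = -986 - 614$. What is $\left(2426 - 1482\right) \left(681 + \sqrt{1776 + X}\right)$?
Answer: $642864 + 3776 \sqrt{11} \approx 6.5539 \cdot 10^{5}$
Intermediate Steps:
$X = -1600$ ($X = -986 - 614 = -1600$)
$\left(2426 - 1482\right) \left(681 + \sqrt{1776 + X}\right) = \left(2426 - 1482\right) \left(681 + \sqrt{1776 - 1600}\right) = 944 \left(681 + \sqrt{176}\right) = 944 \left(681 + 4 \sqrt{11}\right) = 642864 + 3776 \sqrt{11}$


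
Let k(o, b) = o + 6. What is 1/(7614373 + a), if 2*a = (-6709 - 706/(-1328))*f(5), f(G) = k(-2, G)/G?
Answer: 1660/12635404757 ≈ 1.3138e-7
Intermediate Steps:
k(o, b) = 6 + o
f(G) = 4/G (f(G) = (6 - 2)/G = 4/G)
a = -4454423/1660 (a = ((-6709 - 706/(-1328))*(4/5))/2 = ((-6709 - 706*(-1)/1328)*(4*(⅕)))/2 = ((-6709 - 1*(-353/664))*(⅘))/2 = ((-6709 + 353/664)*(⅘))/2 = (-4454423/664*⅘)/2 = (½)*(-4454423/830) = -4454423/1660 ≈ -2683.4)
1/(7614373 + a) = 1/(7614373 - 4454423/1660) = 1/(12635404757/1660) = 1660/12635404757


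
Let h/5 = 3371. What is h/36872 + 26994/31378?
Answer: 762099479/578484808 ≈ 1.3174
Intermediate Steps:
h = 16855 (h = 5*3371 = 16855)
h/36872 + 26994/31378 = 16855/36872 + 26994/31378 = 16855*(1/36872) + 26994*(1/31378) = 16855/36872 + 13497/15689 = 762099479/578484808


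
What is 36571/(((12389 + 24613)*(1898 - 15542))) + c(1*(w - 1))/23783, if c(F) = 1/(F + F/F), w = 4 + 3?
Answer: -797645909/12006973314504 ≈ -6.6432e-5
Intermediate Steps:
w = 7
c(F) = 1/(1 + F) (c(F) = 1/(F + 1) = 1/(1 + F))
36571/(((12389 + 24613)*(1898 - 15542))) + c(1*(w - 1))/23783 = 36571/(((12389 + 24613)*(1898 - 15542))) + 1/((1 + 1*(7 - 1))*23783) = 36571/((37002*(-13644))) + (1/23783)/(1 + 1*6) = 36571/(-504855288) + (1/23783)/(1 + 6) = 36571*(-1/504855288) + (1/23783)/7 = -36571/504855288 + (1/7)*(1/23783) = -36571/504855288 + 1/166481 = -797645909/12006973314504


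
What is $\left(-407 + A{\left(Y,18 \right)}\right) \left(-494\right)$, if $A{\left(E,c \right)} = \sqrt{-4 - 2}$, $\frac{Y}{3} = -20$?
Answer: $201058 - 494 i \sqrt{6} \approx 2.0106 \cdot 10^{5} - 1210.0 i$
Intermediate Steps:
$Y = -60$ ($Y = 3 \left(-20\right) = -60$)
$A{\left(E,c \right)} = i \sqrt{6}$ ($A{\left(E,c \right)} = \sqrt{-6} = i \sqrt{6}$)
$\left(-407 + A{\left(Y,18 \right)}\right) \left(-494\right) = \left(-407 + i \sqrt{6}\right) \left(-494\right) = 201058 - 494 i \sqrt{6}$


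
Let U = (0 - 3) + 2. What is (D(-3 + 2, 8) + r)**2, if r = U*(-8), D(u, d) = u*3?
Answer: 25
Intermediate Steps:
D(u, d) = 3*u
U = -1 (U = -3 + 2 = -1)
r = 8 (r = -1*(-8) = 8)
(D(-3 + 2, 8) + r)**2 = (3*(-3 + 2) + 8)**2 = (3*(-1) + 8)**2 = (-3 + 8)**2 = 5**2 = 25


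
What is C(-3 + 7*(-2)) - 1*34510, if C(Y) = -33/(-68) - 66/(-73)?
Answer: -171300743/4964 ≈ -34509.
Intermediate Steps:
C(Y) = 6897/4964 (C(Y) = -33*(-1/68) - 66*(-1/73) = 33/68 + 66/73 = 6897/4964)
C(-3 + 7*(-2)) - 1*34510 = 6897/4964 - 1*34510 = 6897/4964 - 34510 = -171300743/4964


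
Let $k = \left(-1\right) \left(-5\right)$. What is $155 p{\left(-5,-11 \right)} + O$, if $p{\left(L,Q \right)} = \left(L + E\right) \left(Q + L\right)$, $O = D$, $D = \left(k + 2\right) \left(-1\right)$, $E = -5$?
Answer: $24793$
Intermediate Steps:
$k = 5$
$D = -7$ ($D = \left(5 + 2\right) \left(-1\right) = 7 \left(-1\right) = -7$)
$O = -7$
$p{\left(L,Q \right)} = \left(-5 + L\right) \left(L + Q\right)$ ($p{\left(L,Q \right)} = \left(L - 5\right) \left(Q + L\right) = \left(-5 + L\right) \left(L + Q\right)$)
$155 p{\left(-5,-11 \right)} + O = 155 \left(\left(-5\right)^{2} - -25 - -55 - -55\right) - 7 = 155 \left(25 + 25 + 55 + 55\right) - 7 = 155 \cdot 160 - 7 = 24800 - 7 = 24793$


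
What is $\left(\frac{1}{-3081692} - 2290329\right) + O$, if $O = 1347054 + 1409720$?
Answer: $\frac{1437439824939}{3081692} \approx 4.6645 \cdot 10^{5}$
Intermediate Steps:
$O = 2756774$
$\left(\frac{1}{-3081692} - 2290329\right) + O = \left(\frac{1}{-3081692} - 2290329\right) + 2756774 = \left(- \frac{1}{3081692} - 2290329\right) + 2756774 = - \frac{7058088556669}{3081692} + 2756774 = \frac{1437439824939}{3081692}$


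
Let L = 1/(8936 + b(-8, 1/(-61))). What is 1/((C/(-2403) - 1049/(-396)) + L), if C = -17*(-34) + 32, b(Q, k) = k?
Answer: 57633984540/138047942737 ≈ 0.41749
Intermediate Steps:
C = 610 (C = 578 + 32 = 610)
L = 61/545095 (L = 1/(8936 + 1/(-61)) = 1/(8936 - 1/61) = 1/(545095/61) = 61/545095 ≈ 0.00011191)
1/((C/(-2403) - 1049/(-396)) + L) = 1/((610/(-2403) - 1049/(-396)) + 61/545095) = 1/((610*(-1/2403) - 1049*(-1/396)) + 61/545095) = 1/((-610/2403 + 1049/396) + 61/545095) = 1/(253243/105732 + 61/545095) = 1/(138047942737/57633984540) = 57633984540/138047942737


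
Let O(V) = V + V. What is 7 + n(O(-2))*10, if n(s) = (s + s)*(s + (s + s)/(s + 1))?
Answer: 341/3 ≈ 113.67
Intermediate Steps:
O(V) = 2*V
n(s) = 2*s*(s + 2*s/(1 + s)) (n(s) = (2*s)*(s + (2*s)/(1 + s)) = (2*s)*(s + 2*s/(1 + s)) = 2*s*(s + 2*s/(1 + s)))
7 + n(O(-2))*10 = 7 + (2*(2*(-2))²*(3 + 2*(-2))/(1 + 2*(-2)))*10 = 7 + (2*(-4)²*(3 - 4)/(1 - 4))*10 = 7 + (2*16*(-1)/(-3))*10 = 7 + (2*16*(-⅓)*(-1))*10 = 7 + (32/3)*10 = 7 + 320/3 = 341/3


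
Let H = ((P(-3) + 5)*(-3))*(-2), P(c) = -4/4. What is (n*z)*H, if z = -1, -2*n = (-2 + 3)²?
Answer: 12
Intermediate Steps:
P(c) = -1 (P(c) = -4*¼ = -1)
H = 24 (H = ((-1 + 5)*(-3))*(-2) = (4*(-3))*(-2) = -12*(-2) = 24)
n = -½ (n = -(-2 + 3)²/2 = -½*1² = -½*1 = -½ ≈ -0.50000)
(n*z)*H = -½*(-1)*24 = (½)*24 = 12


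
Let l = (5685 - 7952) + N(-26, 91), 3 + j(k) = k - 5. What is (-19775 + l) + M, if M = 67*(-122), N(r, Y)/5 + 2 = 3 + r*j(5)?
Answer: -29821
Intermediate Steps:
j(k) = -8 + k (j(k) = -3 + (k - 5) = -3 + (-5 + k) = -8 + k)
N(r, Y) = 5 - 15*r (N(r, Y) = -10 + 5*(3 + r*(-8 + 5)) = -10 + 5*(3 + r*(-3)) = -10 + 5*(3 - 3*r) = -10 + (15 - 15*r) = 5 - 15*r)
M = -8174
l = -1872 (l = (5685 - 7952) + (5 - 15*(-26)) = -2267 + (5 + 390) = -2267 + 395 = -1872)
(-19775 + l) + M = (-19775 - 1872) - 8174 = -21647 - 8174 = -29821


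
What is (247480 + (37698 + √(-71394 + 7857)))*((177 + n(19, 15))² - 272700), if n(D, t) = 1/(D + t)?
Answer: -39784161700171/578 - 279012839*I*√63537/1156 ≈ -6.8831e+10 - 6.0839e+7*I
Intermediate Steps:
(247480 + (37698 + √(-71394 + 7857)))*((177 + n(19, 15))² - 272700) = (247480 + (37698 + √(-71394 + 7857)))*((177 + 1/(19 + 15))² - 272700) = (247480 + (37698 + √(-63537)))*((177 + 1/34)² - 272700) = (247480 + (37698 + I*√63537))*((177 + 1/34)² - 272700) = (285178 + I*√63537)*((6019/34)² - 272700) = (285178 + I*√63537)*(36228361/1156 - 272700) = (285178 + I*√63537)*(-279012839/1156) = -39784161700171/578 - 279012839*I*√63537/1156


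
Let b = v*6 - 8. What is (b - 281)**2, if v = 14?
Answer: 42025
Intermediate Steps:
b = 76 (b = 14*6 - 8 = 84 - 8 = 76)
(b - 281)**2 = (76 - 281)**2 = (-205)**2 = 42025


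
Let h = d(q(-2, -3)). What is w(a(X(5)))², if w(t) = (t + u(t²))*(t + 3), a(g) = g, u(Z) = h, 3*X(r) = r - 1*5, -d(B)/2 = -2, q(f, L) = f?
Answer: 144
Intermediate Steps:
d(B) = 4 (d(B) = -2*(-2) = 4)
h = 4
X(r) = -5/3 + r/3 (X(r) = (r - 1*5)/3 = (r - 5)/3 = (-5 + r)/3 = -5/3 + r/3)
u(Z) = 4
w(t) = (3 + t)*(4 + t) (w(t) = (t + 4)*(t + 3) = (4 + t)*(3 + t) = (3 + t)*(4 + t))
w(a(X(5)))² = (12 + (-5/3 + (⅓)*5)² + 7*(-5/3 + (⅓)*5))² = (12 + (-5/3 + 5/3)² + 7*(-5/3 + 5/3))² = (12 + 0² + 7*0)² = (12 + 0 + 0)² = 12² = 144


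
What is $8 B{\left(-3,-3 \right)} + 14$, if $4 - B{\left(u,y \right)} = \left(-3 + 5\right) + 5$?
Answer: $-10$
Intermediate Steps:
$B{\left(u,y \right)} = -3$ ($B{\left(u,y \right)} = 4 - \left(\left(-3 + 5\right) + 5\right) = 4 - \left(2 + 5\right) = 4 - 7 = -3$)
$8 B{\left(-3,-3 \right)} + 14 = 8 \left(-3\right) + 14 = -24 + 14 = -10$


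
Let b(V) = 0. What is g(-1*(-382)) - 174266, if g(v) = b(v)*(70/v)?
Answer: -174266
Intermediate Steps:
g(v) = 0 (g(v) = 0*(70/v) = 0)
g(-1*(-382)) - 174266 = 0 - 174266 = -174266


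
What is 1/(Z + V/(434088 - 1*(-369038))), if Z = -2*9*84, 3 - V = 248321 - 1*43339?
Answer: -803126/1214531491 ≈ -0.00066126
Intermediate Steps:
V = -204979 (V = 3 - (248321 - 1*43339) = 3 - (248321 - 43339) = 3 - 1*204982 = 3 - 204982 = -204979)
Z = -1512 (Z = -18*84 = -1512)
1/(Z + V/(434088 - 1*(-369038))) = 1/(-1512 - 204979/(434088 - 1*(-369038))) = 1/(-1512 - 204979/(434088 + 369038)) = 1/(-1512 - 204979/803126) = 1/(-1214531491/803126) = -803126/1214531491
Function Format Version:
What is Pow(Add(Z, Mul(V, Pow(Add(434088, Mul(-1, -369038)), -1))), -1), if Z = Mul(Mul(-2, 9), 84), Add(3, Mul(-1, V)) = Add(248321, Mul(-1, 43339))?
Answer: Rational(-803126, 1214531491) ≈ -0.00066126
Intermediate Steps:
V = -204979 (V = Add(3, Mul(-1, Add(248321, Mul(-1, 43339)))) = Add(3, Mul(-1, Add(248321, -43339))) = Add(3, Mul(-1, 204982)) = Add(3, -204982) = -204979)
Z = -1512 (Z = Mul(-18, 84) = -1512)
Pow(Add(Z, Mul(V, Pow(Add(434088, Mul(-1, -369038)), -1))), -1) = Pow(Add(-1512, Mul(-204979, Pow(Add(434088, Mul(-1, -369038)), -1))), -1) = Pow(Add(-1512, Mul(-204979, Pow(Add(434088, 369038), -1))), -1) = Pow(Add(-1512, Mul(-204979, Pow(803126, -1))), -1) = Pow(Add(-1512, Mul(-204979, Rational(1, 803126))), -1) = Pow(Add(-1512, Rational(-204979, 803126)), -1) = Pow(Rational(-1214531491, 803126), -1) = Rational(-803126, 1214531491)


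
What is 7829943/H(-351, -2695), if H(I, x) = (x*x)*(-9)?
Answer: -237271/1980825 ≈ -0.11978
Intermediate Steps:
H(I, x) = -9*x**2 (H(I, x) = x**2*(-9) = -9*x**2)
7829943/H(-351, -2695) = 7829943/((-9*(-2695)**2)) = 7829943/((-9*7263025)) = 7829943/(-65367225) = 7829943*(-1/65367225) = -237271/1980825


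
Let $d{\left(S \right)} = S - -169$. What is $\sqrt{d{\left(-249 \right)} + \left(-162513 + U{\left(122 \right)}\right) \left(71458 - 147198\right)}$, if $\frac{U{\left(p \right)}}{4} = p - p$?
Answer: $2 \sqrt{3077183635} \approx 1.1094 \cdot 10^{5}$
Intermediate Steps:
$U{\left(p \right)} = 0$ ($U{\left(p \right)} = 4 \left(p - p\right) = 4 \cdot 0 = 0$)
$d{\left(S \right)} = 169 + S$ ($d{\left(S \right)} = S + 169 = 169 + S$)
$\sqrt{d{\left(-249 \right)} + \left(-162513 + U{\left(122 \right)}\right) \left(71458 - 147198\right)} = \sqrt{\left(169 - 249\right) + \left(-162513 + 0\right) \left(71458 - 147198\right)} = \sqrt{-80 - -12308734620} = \sqrt{-80 + 12308734620} = \sqrt{12308734540} = 2 \sqrt{3077183635}$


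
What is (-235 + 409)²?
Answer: 30276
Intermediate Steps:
(-235 + 409)² = 174² = 30276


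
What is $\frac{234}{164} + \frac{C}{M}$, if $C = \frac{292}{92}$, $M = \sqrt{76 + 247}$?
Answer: $\frac{117}{82} + \frac{73 \sqrt{323}}{7429} \approx 1.6034$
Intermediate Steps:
$M = \sqrt{323} \approx 17.972$
$C = \frac{73}{23}$ ($C = 292 \cdot \frac{1}{92} = \frac{73}{23} \approx 3.1739$)
$\frac{234}{164} + \frac{C}{M} = \frac{234}{164} + \frac{73}{23 \sqrt{323}} = 234 \cdot \frac{1}{164} + \frac{73 \frac{\sqrt{323}}{323}}{23} = \frac{117}{82} + \frac{73 \sqrt{323}}{7429}$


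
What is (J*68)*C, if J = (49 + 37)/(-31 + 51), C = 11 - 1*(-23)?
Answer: 49708/5 ≈ 9941.6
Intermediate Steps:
C = 34 (C = 11 + 23 = 34)
J = 43/10 (J = 86/20 = 86*(1/20) = 43/10 ≈ 4.3000)
(J*68)*C = ((43/10)*68)*34 = (1462/5)*34 = 49708/5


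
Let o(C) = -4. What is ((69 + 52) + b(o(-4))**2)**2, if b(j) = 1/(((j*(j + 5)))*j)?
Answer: 959574529/65536 ≈ 14642.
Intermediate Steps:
b(j) = 1/(j**2*(5 + j)) (b(j) = 1/(((j*(5 + j)))*j) = (1/(j*(5 + j)))/j = 1/(j**2*(5 + j)))
((69 + 52) + b(o(-4))**2)**2 = ((69 + 52) + (1/((-4)**2*(5 - 4)))**2)**2 = (121 + ((1/16)/1)**2)**2 = (121 + ((1/16)*1)**2)**2 = (121 + (1/16)**2)**2 = (121 + 1/256)**2 = (30977/256)**2 = 959574529/65536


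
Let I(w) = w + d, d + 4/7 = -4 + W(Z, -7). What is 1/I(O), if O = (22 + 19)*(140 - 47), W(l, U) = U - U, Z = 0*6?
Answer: 7/26659 ≈ 0.00026258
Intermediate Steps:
Z = 0
W(l, U) = 0
d = -32/7 (d = -4/7 + (-4 + 0) = -4/7 - 4 = -32/7 ≈ -4.5714)
O = 3813 (O = 41*93 = 3813)
I(w) = -32/7 + w (I(w) = w - 32/7 = -32/7 + w)
1/I(O) = 1/(-32/7 + 3813) = 1/(26659/7) = 7/26659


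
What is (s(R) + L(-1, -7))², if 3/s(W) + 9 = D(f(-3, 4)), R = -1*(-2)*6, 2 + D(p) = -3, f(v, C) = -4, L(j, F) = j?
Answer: 289/196 ≈ 1.4745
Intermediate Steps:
D(p) = -5 (D(p) = -2 - 3 = -5)
R = 12 (R = 2*6 = 12)
s(W) = -3/14 (s(W) = 3/(-9 - 5) = 3/(-14) = 3*(-1/14) = -3/14)
(s(R) + L(-1, -7))² = (-3/14 - 1)² = (-17/14)² = 289/196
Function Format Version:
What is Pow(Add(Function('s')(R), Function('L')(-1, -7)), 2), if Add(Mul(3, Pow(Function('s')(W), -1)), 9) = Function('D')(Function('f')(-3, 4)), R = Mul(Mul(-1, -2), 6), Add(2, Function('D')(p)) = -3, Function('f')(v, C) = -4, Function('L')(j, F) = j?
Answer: Rational(289, 196) ≈ 1.4745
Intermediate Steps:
Function('D')(p) = -5 (Function('D')(p) = Add(-2, -3) = -5)
R = 12 (R = Mul(2, 6) = 12)
Function('s')(W) = Rational(-3, 14) (Function('s')(W) = Mul(3, Pow(Add(-9, -5), -1)) = Mul(3, Pow(-14, -1)) = Mul(3, Rational(-1, 14)) = Rational(-3, 14))
Pow(Add(Function('s')(R), Function('L')(-1, -7)), 2) = Pow(Add(Rational(-3, 14), -1), 2) = Pow(Rational(-17, 14), 2) = Rational(289, 196)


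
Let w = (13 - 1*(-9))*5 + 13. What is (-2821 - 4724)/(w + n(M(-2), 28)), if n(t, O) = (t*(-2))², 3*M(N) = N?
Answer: -67905/1123 ≈ -60.467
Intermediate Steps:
M(N) = N/3
n(t, O) = 4*t² (n(t, O) = (-2*t)² = 4*t²)
w = 123 (w = (13 + 9)*5 + 13 = 22*5 + 13 = 110 + 13 = 123)
(-2821 - 4724)/(w + n(M(-2), 28)) = (-2821 - 4724)/(123 + 4*((⅓)*(-2))²) = -7545/(123 + 4*(-⅔)²) = -7545/(123 + 4*(4/9)) = -7545/(123 + 16/9) = -7545/1123/9 = -7545*9/1123 = -67905/1123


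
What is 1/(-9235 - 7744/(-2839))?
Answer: -2839/26210421 ≈ -0.00010832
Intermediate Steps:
1/(-9235 - 7744/(-2839)) = 1/(-9235 - 7744*(-1)/2839) = 1/(-9235 - 1*(-7744/2839)) = 1/(-9235 + 7744/2839) = 1/(-26210421/2839) = -2839/26210421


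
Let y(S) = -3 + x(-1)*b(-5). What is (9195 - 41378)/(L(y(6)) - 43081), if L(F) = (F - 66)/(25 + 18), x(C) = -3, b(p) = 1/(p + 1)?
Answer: 5535476/7410205 ≈ 0.74701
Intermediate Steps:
b(p) = 1/(1 + p)
y(S) = -9/4 (y(S) = -3 - 3/(1 - 5) = -3 - 3/(-4) = -3 - 3*(-¼) = -3 + ¾ = -9/4)
L(F) = -66/43 + F/43 (L(F) = (-66 + F)/43 = (-66 + F)*(1/43) = -66/43 + F/43)
(9195 - 41378)/(L(y(6)) - 43081) = (9195 - 41378)/((-66/43 + (1/43)*(-9/4)) - 43081) = -32183/((-66/43 - 9/172) - 43081) = -32183/(-273/172 - 43081) = -32183/(-7410205/172) = -32183*(-172/7410205) = 5535476/7410205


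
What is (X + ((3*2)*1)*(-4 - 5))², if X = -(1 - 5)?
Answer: 2500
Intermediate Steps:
X = 4 (X = -1*(-4) = 4)
(X + ((3*2)*1)*(-4 - 5))² = (4 + ((3*2)*1)*(-4 - 5))² = (4 + (6*1)*(-9))² = (4 + 6*(-9))² = (4 - 54)² = (-50)² = 2500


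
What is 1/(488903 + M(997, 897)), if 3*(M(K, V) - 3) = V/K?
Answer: 997/487439581 ≈ 2.0454e-6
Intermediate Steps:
M(K, V) = 3 + V/(3*K) (M(K, V) = 3 + (V/K)/3 = 3 + V/(3*K))
1/(488903 + M(997, 897)) = 1/(488903 + (3 + (⅓)*897/997)) = 1/(488903 + (3 + (⅓)*897*(1/997))) = 1/(488903 + (3 + 299/997)) = 1/(488903 + 3290/997) = 1/(487439581/997) = 997/487439581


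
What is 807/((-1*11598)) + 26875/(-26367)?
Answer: -110991473/101934822 ≈ -1.0888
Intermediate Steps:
807/((-1*11598)) + 26875/(-26367) = 807/(-11598) + 26875*(-1/26367) = 807*(-1/11598) - 26875/26367 = -269/3866 - 26875/26367 = -110991473/101934822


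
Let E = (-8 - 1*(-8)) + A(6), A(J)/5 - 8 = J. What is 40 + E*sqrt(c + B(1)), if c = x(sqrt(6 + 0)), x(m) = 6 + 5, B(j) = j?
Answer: 40 + 140*sqrt(3) ≈ 282.49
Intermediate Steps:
x(m) = 11
c = 11
A(J) = 40 + 5*J
E = 70 (E = (-8 - 1*(-8)) + (40 + 5*6) = (-8 + 8) + (40 + 30) = 0 + 70 = 70)
40 + E*sqrt(c + B(1)) = 40 + 70*sqrt(11 + 1) = 40 + 70*sqrt(12) = 40 + 70*(2*sqrt(3)) = 40 + 140*sqrt(3)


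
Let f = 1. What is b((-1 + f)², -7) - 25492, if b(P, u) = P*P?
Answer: -25492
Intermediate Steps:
b(P, u) = P²
b((-1 + f)², -7) - 25492 = ((-1 + 1)²)² - 25492 = (0²)² - 25492 = 0² - 25492 = 0 - 25492 = -25492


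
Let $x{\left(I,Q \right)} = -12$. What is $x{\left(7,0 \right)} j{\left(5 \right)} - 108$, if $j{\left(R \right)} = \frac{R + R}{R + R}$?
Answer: $-120$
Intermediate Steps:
$j{\left(R \right)} = 1$ ($j{\left(R \right)} = \frac{2 R}{2 R} = 2 R \frac{1}{2 R} = 1$)
$x{\left(7,0 \right)} j{\left(5 \right)} - 108 = \left(-12\right) 1 - 108 = -12 - 108 = -120$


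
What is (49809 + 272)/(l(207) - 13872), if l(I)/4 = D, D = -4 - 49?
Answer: -50081/14084 ≈ -3.5559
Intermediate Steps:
D = -53
l(I) = -212 (l(I) = 4*(-53) = -212)
(49809 + 272)/(l(207) - 13872) = (49809 + 272)/(-212 - 13872) = 50081/(-14084) = 50081*(-1/14084) = -50081/14084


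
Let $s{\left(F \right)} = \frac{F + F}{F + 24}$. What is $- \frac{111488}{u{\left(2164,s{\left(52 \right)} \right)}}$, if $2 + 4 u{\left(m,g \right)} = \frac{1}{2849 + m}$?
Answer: $\frac{2235557376}{10025} \approx 2.23 \cdot 10^{5}$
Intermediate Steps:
$s{\left(F \right)} = \frac{2 F}{24 + F}$
$u{\left(m,g \right)} = - \frac{1}{2} + \frac{1}{4 \left(2849 + m\right)}$
$- \frac{111488}{u{\left(2164,s{\left(52 \right)} \right)}} = - \frac{111488}{\frac{1}{4} \frac{1}{2849 + 2164} \left(-5697 - 4328\right)} = - \frac{111488}{\frac{1}{4} \cdot \frac{1}{5013} \left(-5697 - 4328\right)} = - \frac{111488}{\frac{1}{4} \cdot \frac{1}{5013} \left(-10025\right)} = - \frac{111488}{- \frac{10025}{20052}} = \left(-111488\right) \left(- \frac{20052}{10025}\right) = \frac{2235557376}{10025}$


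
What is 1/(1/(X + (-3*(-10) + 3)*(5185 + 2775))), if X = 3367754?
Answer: 3630434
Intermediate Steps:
1/(1/(X + (-3*(-10) + 3)*(5185 + 2775))) = 1/(1/(3367754 + (-3*(-10) + 3)*(5185 + 2775))) = 1/(1/(3367754 + (30 + 3)*7960)) = 1/(1/(3367754 + 33*7960)) = 1/(1/(3367754 + 262680)) = 1/(1/3630434) = 3630434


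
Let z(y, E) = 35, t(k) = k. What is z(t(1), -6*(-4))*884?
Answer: 30940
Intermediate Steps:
z(t(1), -6*(-4))*884 = 35*884 = 30940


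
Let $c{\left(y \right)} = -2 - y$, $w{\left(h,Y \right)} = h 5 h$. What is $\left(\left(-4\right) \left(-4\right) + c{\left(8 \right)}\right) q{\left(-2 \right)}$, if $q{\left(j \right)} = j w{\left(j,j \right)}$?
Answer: $-240$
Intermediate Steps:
$w{\left(h,Y \right)} = 5 h^{2}$ ($w{\left(h,Y \right)} = 5 h h = 5 h^{2}$)
$q{\left(j \right)} = 5 j^{3}$ ($q{\left(j \right)} = j 5 j^{2} = 5 j^{3}$)
$\left(\left(-4\right) \left(-4\right) + c{\left(8 \right)}\right) q{\left(-2 \right)} = \left(\left(-4\right) \left(-4\right) - 10\right) 5 \left(-2\right)^{3} = \left(16 - 10\right) 5 \left(-8\right) = \left(16 - 10\right) \left(-40\right) = 6 \left(-40\right) = -240$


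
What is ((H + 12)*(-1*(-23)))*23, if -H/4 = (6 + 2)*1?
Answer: -10580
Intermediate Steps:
H = -32 (H = -4*(6 + 2) = -32 ≈ -32.000)
((H + 12)*(-1*(-23)))*23 = ((-32 + 12)*(-1*(-23)))*23 = -20*23*23 = -460*23 = -10580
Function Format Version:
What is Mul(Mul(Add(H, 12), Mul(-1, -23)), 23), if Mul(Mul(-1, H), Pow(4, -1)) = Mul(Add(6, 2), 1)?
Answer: -10580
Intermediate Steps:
H = -32 (H = Mul(-4, Mul(Add(6, 2), 1)) = Mul(-4, Mul(8, 1)) = Mul(-4, 8) = -32)
Mul(Mul(Add(H, 12), Mul(-1, -23)), 23) = Mul(Mul(Add(-32, 12), Mul(-1, -23)), 23) = Mul(Mul(-20, 23), 23) = Mul(-460, 23) = -10580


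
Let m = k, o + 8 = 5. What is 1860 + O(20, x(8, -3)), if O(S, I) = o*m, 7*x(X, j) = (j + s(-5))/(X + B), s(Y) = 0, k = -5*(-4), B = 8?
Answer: 1800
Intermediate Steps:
k = 20
o = -3 (o = -8 + 5 = -3)
m = 20
x(X, j) = j/(7*(8 + X)) (x(X, j) = ((j + 0)/(X + 8))/7 = (j/(8 + X))/7 = j/(7*(8 + X)))
O(S, I) = -60 (O(S, I) = -3*20 = -60)
1860 + O(20, x(8, -3)) = 1860 - 60 = 1800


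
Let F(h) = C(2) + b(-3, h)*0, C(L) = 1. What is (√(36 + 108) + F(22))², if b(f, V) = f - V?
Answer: 169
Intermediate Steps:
F(h) = 1 (F(h) = 1 + (-3 - h)*0 = 1 + 0 = 1)
(√(36 + 108) + F(22))² = (√(36 + 108) + 1)² = (√144 + 1)² = (12 + 1)² = 13² = 169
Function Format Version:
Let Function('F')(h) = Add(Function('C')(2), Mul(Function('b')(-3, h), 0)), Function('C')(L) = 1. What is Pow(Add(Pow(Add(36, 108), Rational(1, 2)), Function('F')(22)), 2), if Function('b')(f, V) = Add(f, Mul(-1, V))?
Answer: 169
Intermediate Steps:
Function('F')(h) = 1 (Function('F')(h) = Add(1, Mul(Add(-3, Mul(-1, h)), 0)) = Add(1, 0) = 1)
Pow(Add(Pow(Add(36, 108), Rational(1, 2)), Function('F')(22)), 2) = Pow(Add(Pow(Add(36, 108), Rational(1, 2)), 1), 2) = Pow(Add(Pow(144, Rational(1, 2)), 1), 2) = Pow(Add(12, 1), 2) = Pow(13, 2) = 169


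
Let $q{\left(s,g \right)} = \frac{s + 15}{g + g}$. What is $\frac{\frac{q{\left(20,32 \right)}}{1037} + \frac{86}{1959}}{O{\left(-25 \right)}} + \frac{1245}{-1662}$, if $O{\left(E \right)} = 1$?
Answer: $- \frac{25378083239}{36014130624} \approx -0.70467$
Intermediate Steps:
$q{\left(s,g \right)} = \frac{15 + s}{2 g}$
$\frac{\frac{q{\left(20,32 \right)}}{1037} + \frac{86}{1959}}{O{\left(-25 \right)}} + \frac{1245}{-1662} = \frac{\frac{\frac{1}{2} \cdot \frac{1}{32} \left(15 + 20\right)}{1037} + \frac{86}{1959}}{1} + \frac{1245}{-1662} = \left(\frac{1}{2} \cdot \frac{1}{32} \cdot 35 \cdot \frac{1}{1037} + 86 \cdot \frac{1}{1959}\right) 1 + 1245 \left(- \frac{1}{1662}\right) = \left(\frac{35}{64} \cdot \frac{1}{1037} + \frac{86}{1959}\right) 1 - \frac{415}{554} = \left(\frac{35}{66368} + \frac{86}{1959}\right) 1 - \frac{415}{554} = \frac{5776213}{130014912} \cdot 1 - \frac{415}{554} = \frac{5776213}{130014912} - \frac{415}{554} = - \frac{25378083239}{36014130624}$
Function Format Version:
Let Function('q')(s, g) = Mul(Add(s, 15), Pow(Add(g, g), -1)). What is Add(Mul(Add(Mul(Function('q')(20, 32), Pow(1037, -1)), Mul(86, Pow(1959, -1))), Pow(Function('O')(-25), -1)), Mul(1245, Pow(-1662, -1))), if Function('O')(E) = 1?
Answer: Rational(-25378083239, 36014130624) ≈ -0.70467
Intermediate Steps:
Function('q')(s, g) = Mul(Rational(1, 2), Pow(g, -1), Add(15, s)) (Function('q')(s, g) = Mul(Add(15, s), Pow(Mul(2, g), -1)) = Mul(Add(15, s), Mul(Rational(1, 2), Pow(g, -1))) = Mul(Rational(1, 2), Pow(g, -1), Add(15, s)))
Add(Mul(Add(Mul(Function('q')(20, 32), Pow(1037, -1)), Mul(86, Pow(1959, -1))), Pow(Function('O')(-25), -1)), Mul(1245, Pow(-1662, -1))) = Add(Mul(Add(Mul(Mul(Rational(1, 2), Pow(32, -1), Add(15, 20)), Pow(1037, -1)), Mul(86, Pow(1959, -1))), Pow(1, -1)), Mul(1245, Pow(-1662, -1))) = Add(Mul(Add(Mul(Mul(Rational(1, 2), Rational(1, 32), 35), Rational(1, 1037)), Mul(86, Rational(1, 1959))), 1), Mul(1245, Rational(-1, 1662))) = Add(Mul(Add(Mul(Rational(35, 64), Rational(1, 1037)), Rational(86, 1959)), 1), Rational(-415, 554)) = Add(Mul(Add(Rational(35, 66368), Rational(86, 1959)), 1), Rational(-415, 554)) = Add(Mul(Rational(5776213, 130014912), 1), Rational(-415, 554)) = Add(Rational(5776213, 130014912), Rational(-415, 554)) = Rational(-25378083239, 36014130624)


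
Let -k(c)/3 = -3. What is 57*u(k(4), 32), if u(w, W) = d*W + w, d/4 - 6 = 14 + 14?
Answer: 248577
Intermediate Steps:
d = 136 (d = 24 + 4*(14 + 14) = 24 + 4*28 = 24 + 112 = 136)
k(c) = 9 (k(c) = -3*(-3) = 9)
u(w, W) = w + 136*W (u(w, W) = 136*W + w = w + 136*W)
57*u(k(4), 32) = 57*(9 + 136*32) = 57*(9 + 4352) = 57*4361 = 248577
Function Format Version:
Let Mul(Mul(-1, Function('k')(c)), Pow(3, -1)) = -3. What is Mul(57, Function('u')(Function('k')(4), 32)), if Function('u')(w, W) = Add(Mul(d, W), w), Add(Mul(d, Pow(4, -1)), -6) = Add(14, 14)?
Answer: 248577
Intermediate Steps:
d = 136 (d = Add(24, Mul(4, Add(14, 14))) = Add(24, Mul(4, 28)) = Add(24, 112) = 136)
Function('k')(c) = 9 (Function('k')(c) = Mul(-3, -3) = 9)
Function('u')(w, W) = Add(w, Mul(136, W)) (Function('u')(w, W) = Add(Mul(136, W), w) = Add(w, Mul(136, W)))
Mul(57, Function('u')(Function('k')(4), 32)) = Mul(57, Add(9, Mul(136, 32))) = Mul(57, Add(9, 4352)) = Mul(57, 4361) = 248577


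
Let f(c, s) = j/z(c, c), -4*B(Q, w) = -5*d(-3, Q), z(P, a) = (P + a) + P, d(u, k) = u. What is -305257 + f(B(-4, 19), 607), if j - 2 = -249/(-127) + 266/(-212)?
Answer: -92460891869/302895 ≈ -3.0526e+5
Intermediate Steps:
z(P, a) = a + 2*P
j = 36427/13462 (j = 2 + (-249/(-127) + 266/(-212)) = 2 + (-249*(-1/127) + 266*(-1/212)) = 2 + (249/127 - 133/106) = 2 + 9503/13462 = 36427/13462 ≈ 2.7059)
B(Q, w) = -15/4 (B(Q, w) = -(-5)*(-3)/4 = -¼*15 = -15/4)
f(c, s) = 36427/(40386*c) (f(c, s) = 36427/(13462*(c + 2*c)) = 36427/(13462*((3*c))) = 36427*(1/(3*c))/13462 = 36427/(40386*c))
-305257 + f(B(-4, 19), 607) = -305257 + 36427/(40386*(-15/4)) = -305257 + (36427/40386)*(-4/15) = -305257 - 72854/302895 = -92460891869/302895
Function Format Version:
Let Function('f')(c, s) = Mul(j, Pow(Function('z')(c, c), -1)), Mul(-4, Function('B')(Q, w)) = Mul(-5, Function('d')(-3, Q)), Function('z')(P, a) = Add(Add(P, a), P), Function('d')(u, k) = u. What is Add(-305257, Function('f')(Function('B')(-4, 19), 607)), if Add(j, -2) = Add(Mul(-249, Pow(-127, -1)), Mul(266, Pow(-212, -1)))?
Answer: Rational(-92460891869, 302895) ≈ -3.0526e+5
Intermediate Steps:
Function('z')(P, a) = Add(a, Mul(2, P))
j = Rational(36427, 13462) (j = Add(2, Add(Mul(-249, Pow(-127, -1)), Mul(266, Pow(-212, -1)))) = Add(2, Add(Mul(-249, Rational(-1, 127)), Mul(266, Rational(-1, 212)))) = Add(2, Add(Rational(249, 127), Rational(-133, 106))) = Add(2, Rational(9503, 13462)) = Rational(36427, 13462) ≈ 2.7059)
Function('B')(Q, w) = Rational(-15, 4) (Function('B')(Q, w) = Mul(Rational(-1, 4), Mul(-5, -3)) = Mul(Rational(-1, 4), 15) = Rational(-15, 4))
Function('f')(c, s) = Mul(Rational(36427, 40386), Pow(c, -1)) (Function('f')(c, s) = Mul(Rational(36427, 13462), Pow(Add(c, Mul(2, c)), -1)) = Mul(Rational(36427, 13462), Pow(Mul(3, c), -1)) = Mul(Rational(36427, 13462), Mul(Rational(1, 3), Pow(c, -1))) = Mul(Rational(36427, 40386), Pow(c, -1)))
Add(-305257, Function('f')(Function('B')(-4, 19), 607)) = Add(-305257, Mul(Rational(36427, 40386), Pow(Rational(-15, 4), -1))) = Add(-305257, Mul(Rational(36427, 40386), Rational(-4, 15))) = Add(-305257, Rational(-72854, 302895)) = Rational(-92460891869, 302895)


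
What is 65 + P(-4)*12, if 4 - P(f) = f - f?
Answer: 113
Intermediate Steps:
P(f) = 4 (P(f) = 4 - (f - f) = 4 - 1*0 = 4 + 0 = 4)
65 + P(-4)*12 = 65 + 4*12 = 65 + 48 = 113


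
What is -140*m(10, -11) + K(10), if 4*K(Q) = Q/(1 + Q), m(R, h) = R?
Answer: -30795/22 ≈ -1399.8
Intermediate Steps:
K(Q) = Q/(4*(1 + Q)) (K(Q) = (Q/(1 + Q))/4 = Q/(4*(1 + Q)))
-140*m(10, -11) + K(10) = -140*10 + (1/4)*10/(1 + 10) = -1400 + (1/4)*10/11 = -1400 + (1/4)*10*(1/11) = -1400 + 5/22 = -30795/22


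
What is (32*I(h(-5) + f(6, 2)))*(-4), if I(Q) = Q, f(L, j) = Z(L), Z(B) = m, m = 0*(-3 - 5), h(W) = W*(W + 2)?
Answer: -1920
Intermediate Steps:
h(W) = W*(2 + W)
m = 0 (m = 0*(-8) = 0)
Z(B) = 0
f(L, j) = 0
(32*I(h(-5) + f(6, 2)))*(-4) = (32*(-5*(2 - 5) + 0))*(-4) = (32*(-5*(-3) + 0))*(-4) = (32*(15 + 0))*(-4) = (32*15)*(-4) = 480*(-4) = -1920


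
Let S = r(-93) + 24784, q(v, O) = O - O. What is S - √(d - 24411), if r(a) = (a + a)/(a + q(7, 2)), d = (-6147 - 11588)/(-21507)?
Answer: 24786 - I*√11290952230494/21507 ≈ 24786.0 - 156.24*I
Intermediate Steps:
d = 17735/21507 (d = -17735*(-1/21507) = 17735/21507 ≈ 0.82462)
q(v, O) = 0
r(a) = 2 (r(a) = (a + a)/(a + 0) = (2*a)/a = 2)
S = 24786 (S = 2 + 24784 = 24786)
S - √(d - 24411) = 24786 - √(17735/21507 - 24411) = 24786 - √(-524989642/21507) = 24786 - I*√11290952230494/21507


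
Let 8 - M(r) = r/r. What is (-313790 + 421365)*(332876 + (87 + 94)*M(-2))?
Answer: 35945433225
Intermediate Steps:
M(r) = 7 (M(r) = 8 - r/r = 8 - 1*1 = 8 - 1 = 7)
(-313790 + 421365)*(332876 + (87 + 94)*M(-2)) = (-313790 + 421365)*(332876 + (87 + 94)*7) = 107575*(332876 + 181*7) = 107575*(332876 + 1267) = 107575*334143 = 35945433225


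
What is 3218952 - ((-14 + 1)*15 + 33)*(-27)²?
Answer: 3337050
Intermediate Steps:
3218952 - ((-14 + 1)*15 + 33)*(-27)² = 3218952 - (-13*15 + 33)*729 = 3218952 - (-195 + 33)*729 = 3218952 - (-162)*729 = 3218952 - 1*(-118098) = 3218952 + 118098 = 3337050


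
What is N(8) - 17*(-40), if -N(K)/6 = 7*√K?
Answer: 680 - 84*√2 ≈ 561.21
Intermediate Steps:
N(K) = -42*√K
N(8) - 17*(-40) = -84*√2 - 17*(-40) = -84*√2 + 680 = 680 - 84*√2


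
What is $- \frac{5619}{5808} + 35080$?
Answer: $\frac{67913007}{1936} \approx 35079.0$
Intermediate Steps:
$- \frac{5619}{5808} + 35080 = \left(-5619\right) \frac{1}{5808} + 35080 = - \frac{1873}{1936} + 35080 = \frac{67913007}{1936}$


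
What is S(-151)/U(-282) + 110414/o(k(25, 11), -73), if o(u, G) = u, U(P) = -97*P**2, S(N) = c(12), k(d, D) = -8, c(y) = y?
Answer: -35488108537/2571276 ≈ -13802.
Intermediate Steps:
S(N) = 12
S(-151)/U(-282) + 110414/o(k(25, 11), -73) = 12/((-97*(-282)**2)) + 110414/(-8) = 12/((-97*79524)) + 110414*(-1/8) = 12/(-7713828) - 55207/4 = 12*(-1/7713828) - 55207/4 = -1/642819 - 55207/4 = -35488108537/2571276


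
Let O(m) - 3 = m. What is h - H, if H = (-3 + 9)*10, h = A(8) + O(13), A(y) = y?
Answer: -36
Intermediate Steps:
O(m) = 3 + m
h = 24 (h = 8 + (3 + 13) = 8 + 16 = 24)
H = 60 (H = 6*10 = 60)
h - H = 24 - 1*60 = 24 - 60 = -36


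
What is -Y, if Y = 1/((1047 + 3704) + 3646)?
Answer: -1/8397 ≈ -0.00011909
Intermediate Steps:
Y = 1/8397 (Y = 1/(4751 + 3646) = 1/8397 ≈ 0.00011909)
-Y = -1*1/8397 = -1/8397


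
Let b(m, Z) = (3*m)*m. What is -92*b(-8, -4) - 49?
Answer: -17713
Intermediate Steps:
b(m, Z) = 3*m²
-92*b(-8, -4) - 49 = -276*(-8)² - 49 = -276*64 - 49 = -92*192 - 49 = -17664 - 49 = -17713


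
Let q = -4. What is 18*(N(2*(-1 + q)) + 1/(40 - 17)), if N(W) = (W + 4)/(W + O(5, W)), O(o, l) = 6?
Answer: 639/23 ≈ 27.783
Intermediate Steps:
N(W) = (4 + W)/(6 + W) (N(W) = (W + 4)/(W + 6) = (4 + W)/(6 + W))
18*(N(2*(-1 + q)) + 1/(40 - 17)) = 18*((4 + 2*(-1 - 4))/(6 + 2*(-1 - 4)) + 1/(40 - 17)) = 18*((4 + 2*(-5))/(6 + 2*(-5)) + 1/23) = 18*((4 - 10)/(6 - 10) + 1/23) = 18*(-6/(-4) + 1/23) = 18*(-¼*(-6) + 1/23) = 18*(3/2 + 1/23) = 18*(71/46) = 639/23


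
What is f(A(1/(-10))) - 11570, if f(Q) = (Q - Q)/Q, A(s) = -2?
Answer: -11570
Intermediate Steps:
f(Q) = 0 (f(Q) = 0/Q = 0)
f(A(1/(-10))) - 11570 = 0 - 11570 = -11570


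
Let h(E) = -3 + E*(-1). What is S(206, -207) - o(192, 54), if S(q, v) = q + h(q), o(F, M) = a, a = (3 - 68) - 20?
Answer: 82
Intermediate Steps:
a = -85 (a = -65 - 20 = -85)
h(E) = -3 - E
o(F, M) = -85
S(q, v) = -3 (S(q, v) = q + (-3 - q) = -3)
S(206, -207) - o(192, 54) = -3 - 1*(-85) = -3 + 85 = 82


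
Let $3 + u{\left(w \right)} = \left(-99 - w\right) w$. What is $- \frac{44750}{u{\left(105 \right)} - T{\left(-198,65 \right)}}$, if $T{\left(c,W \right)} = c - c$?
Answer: $\frac{44750}{21423} \approx 2.0889$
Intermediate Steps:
$T{\left(c,W \right)} = 0$
$u{\left(w \right)} = -3 + w \left(-99 - w\right)$ ($u{\left(w \right)} = -3 + \left(-99 - w\right) w = -3 + w \left(-99 - w\right)$)
$- \frac{44750}{u{\left(105 \right)} - T{\left(-198,65 \right)}} = - \frac{44750}{\left(-3 - 105^{2} - 10395\right) - 0} = - \frac{44750}{\left(-3 - 11025 - 10395\right) + 0} = - \frac{44750}{-21423 + 0} = - \frac{44750}{-21423} = \left(-44750\right) \left(- \frac{1}{21423}\right) = \frac{44750}{21423}$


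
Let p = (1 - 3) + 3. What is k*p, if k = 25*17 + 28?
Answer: 453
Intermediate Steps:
k = 453 (k = 425 + 28 = 453)
p = 1 (p = -2 + 3 = 1)
k*p = 453*1 = 453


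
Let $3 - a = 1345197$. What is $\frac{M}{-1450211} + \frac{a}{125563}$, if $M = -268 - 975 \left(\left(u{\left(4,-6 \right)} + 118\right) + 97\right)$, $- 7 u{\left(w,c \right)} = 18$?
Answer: $- \frac{13473426018875}{1274649906551} \approx -10.57$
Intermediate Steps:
$a = -1345194$ ($a = 3 - 1345197 = -1345194$)
$u{\left(w,c \right)} = - \frac{18}{7}$ ($u{\left(w,c \right)} = \left(- \frac{1}{7}\right) 18 = - \frac{18}{7}$)
$M = - \frac{1451701}{7}$ ($M = -268 - 975 \left(\left(- \frac{18}{7} + 118\right) + 97\right) = -268 - 975 \left(\frac{808}{7} + 97\right) = -268 - \frac{1449825}{7} = - \frac{1451701}{7} \approx -2.0739 \cdot 10^{5}$)
$\frac{M}{-1450211} + \frac{a}{125563} = - \frac{1451701}{7 \left(-1450211\right)} - \frac{1345194}{125563} = \left(- \frac{1451701}{7}\right) \left(- \frac{1}{1450211}\right) - \frac{1345194}{125563} = \frac{1451701}{10151477} - \frac{1345194}{125563} = - \frac{13473426018875}{1274649906551}$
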